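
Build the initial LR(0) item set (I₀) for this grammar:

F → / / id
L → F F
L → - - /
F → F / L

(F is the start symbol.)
First, augment the grammar with F' → F
I₀ = CLOSURE({ [F' → . F] }):
  [F' → . F] has the dot before F: add [F → . / / id], [F → . F / L]
No further items can be added.

I₀ = { [F → . / / id], [F → . F / L], [F' → . F] }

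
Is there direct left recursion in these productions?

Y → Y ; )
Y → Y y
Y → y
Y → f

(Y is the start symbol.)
Direct left recursion occurs when N → N α for some non-terminal N (the right-hand side begins with the left-hand side itself).

Y → Y ; ): LEFT RECURSIVE (starts with Y)
Y → Y y: LEFT RECURSIVE (starts with Y)
Y → y: starts with y
Y → f: starts with f

The grammar has direct left recursion on: Y.

Answer: Yes, Y is left-recursive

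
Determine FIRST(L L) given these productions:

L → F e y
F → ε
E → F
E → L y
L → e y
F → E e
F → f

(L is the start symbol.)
{ 'e', 'f' }

FIRST sets of the non-terminals involved (from the grammar, by fixed-point iteration):
  FIRST(L) = { 'e', 'f' }

To compute FIRST(L L), process the symbols left to right:
Symbol L is a non-terminal. Add FIRST(L) \ {ε} = { 'e', 'f' }
L is not nullable (ε ∉ FIRST(L)), so stop here.
FIRST(L L) = { 'e', 'f' }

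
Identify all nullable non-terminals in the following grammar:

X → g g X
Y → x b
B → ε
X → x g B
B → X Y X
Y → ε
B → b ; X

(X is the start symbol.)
A non-terminal is nullable if it can derive ε (the empty string): either it has an ε-production, or it has a production whose right-hand side consists entirely of nullable non-terminals.

ε-productions: B → ε, Y → ε
So B, Y are immediately nullable.
No further non-terminal can be added: every production for the remaining non-terminals contains a terminal or a non-nullable non-terminal.
Nullable = { 'B', 'Y' }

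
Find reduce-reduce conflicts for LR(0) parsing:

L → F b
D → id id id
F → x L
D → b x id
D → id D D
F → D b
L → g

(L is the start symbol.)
No reduce-reduce conflicts

A reduce-reduce conflict occurs when an LR(0) state has two complete items [A → α .] and [B → β .] — both call for a reduction, and with no lookahead the parser cannot choose between them.

Augment with L' → L and build the canonical LR(0) collection (I0 = CLOSURE({[L' → . L]}), then GOTO on every symbol after a dot until no new states appear). It has 17 states:
  I0: { [D → . b x id], [D → . id D D], [D → . id id id], [F → . D b], [F → . x L], [L → . F b], [L → . g], [L' → . L] }  — shift
  I1: { [F → D . b] }  — shift
  I2: { [L → F . b] }  — shift
  I3: { [L' → L .] }  — accept
  I4: { [D → b . x id] }  — shift
  I5: { [L → g .] }  — reduce
  I6: { [D → . b x id], [D → . id D D], [D → . id id id], [D → id . D D], [D → id . id id] }  — shift
  I7: { [D → . b x id], [D → . id D D], [D → . id id id], [F → . D b], [F → . x L], [F → x . L], [L → . F b], [L → . g] }  — shift
  I8: { [F → x L .] }  — reduce
  I9: { [D → . b x id], [D → . id D D], [D → . id id id], [D → id D . D] }  — shift
  I10: { [D → . b x id], [D → . id D D], [D → . id id id], [D → id . D D], [D → id . id id], [D → id id . id] }  — shift
  I11: { [D → . b x id], [D → . id D D], [D → . id id id], [D → id . D D], [D → id . id id], [D → id id . id], [D → id id id .] }  — shift, reduce
  I12: { [D → id D D .] }  — reduce
  I13: { [D → b x . id] }  — shift
  I14: { [D → b x id .] }  — reduce
  I15: { [L → F b .] }  — reduce
  I16: { [F → D b .] }  — reduce

No state contains more than one complete item.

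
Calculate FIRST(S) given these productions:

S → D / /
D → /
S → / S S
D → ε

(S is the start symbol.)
To compute FIRST(S), examine every production with S on the left-hand side, reading each right-hand side left to right until a non-nullable symbol is reached.

FIRST sets of the other non-terminals involved (by the same procedure, iterated to a fixed point):
  FIRST(D) = { '/', ε }

From S → D / /:
  - D is a non-terminal: add FIRST(D) \ {ε} = { '/' }
    D is nullable, so continue to the next symbol
  - '/' is a terminal: add '/' and stop
From S → / S S:
  - '/' is a terminal: add '/' and stop

Collecting: FIRST(S) = { '/' }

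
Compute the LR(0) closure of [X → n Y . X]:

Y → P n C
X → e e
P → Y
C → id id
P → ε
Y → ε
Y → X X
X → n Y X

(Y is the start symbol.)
Start with: [X → n Y . X]
  [X → n Y . X] has the dot before X: add [X → . e e], [X → . n Y X]
No further items can be added.

CLOSURE = { [X → . e e], [X → . n Y X], [X → n Y . X] }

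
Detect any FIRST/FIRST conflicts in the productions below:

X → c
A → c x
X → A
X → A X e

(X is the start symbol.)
Yes. X → c / X → A on { 'c' }; X → c / X → A X e on { 'c' }; X → A / X → A X e on { 'c' }

A FIRST/FIRST conflict occurs when two productions N → α and N → β for the same non-terminal have FIRST(α) ∩ FIRST(β) ≠ ∅ (with ε ∈ FIRST of a nullable right-hand side, so two nullable alternatives also conflict).

FIRST sets of the non-terminals at (or reachable through a nullable prefix from) the front of some alternative:
  FIRST(A) = { 'c' }

Productions for X:
  X → c: FIRST = { 'c' }
  X → A: FIRST = { 'c' }
  X → A X e: FIRST = { 'c' }
A has only one production, so no FIRST/FIRST conflict is possible there.

Conflict for X: X → c and X → A
  Overlap: { 'c' }
Conflict for X: X → c and X → A X e
  Overlap: { 'c' }
Conflict for X: X → A and X → A X e
  Overlap: { 'c' }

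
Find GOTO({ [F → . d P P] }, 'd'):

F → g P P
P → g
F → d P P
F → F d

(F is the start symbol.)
GOTO(I, 'd') = CLOSURE({ [A → αX.β] : [A → α.Xβ] ∈ I, X = 'd' })

Items with dot before 'd', with the dot advanced:
  [F → . d P P] → [F → d . P P]
Closure of the advanced items:
  [F → d . P P] has the dot before P: add [P → . g]

GOTO = { [F → d . P P], [P → . g] }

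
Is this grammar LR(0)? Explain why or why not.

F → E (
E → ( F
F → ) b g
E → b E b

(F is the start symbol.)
A grammar is LR(0) if no state in the canonical LR(0) collection has:
  - both a shift item (dot before a terminal) and a complete item (shift-reduce conflict), or
  - two or more complete items (reduce-reduce conflict; the accept item [F' → F .] counts as a complete item here).

Augment with F' → F and build the canonical LR(0) collection (I0 = CLOSURE({[F' → . F]}), then GOTO on every symbol after a dot until no new states appear). It has 12 states:
  I0: { [E → . ( F], [E → . b E b], [F → . ) b g], [F → . E (], [F' → . F] }  — shift
  I1: { [E → ( . F], [E → . ( F], [E → . b E b], [F → . ) b g], [F → . E (] }  — shift
  I2: { [F → ) . b g] }  — shift
  I3: { [F → E . (] }  — shift
  I4: { [F' → F .] }  — accept
  I5: { [E → . ( F], [E → . b E b], [E → b . E b] }  — shift
  I6: { [E → b E . b] }  — shift
  I7: { [E → b E b .] }  — reduce
  I8: { [F → E ( .] }  — reduce
  I9: { [F → ) b . g] }  — shift
  I10: { [F → ) b g .] }  — reduce
  I11: { [E → ( F .] }  — reduce

Every state is either a pure shift/goto state or contains exactly one complete item and nothing to shift — no conflicts. The grammar is LR(0).

Answer: Yes, the grammar is LR(0)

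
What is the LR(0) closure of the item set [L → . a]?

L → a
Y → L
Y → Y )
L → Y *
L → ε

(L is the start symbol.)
Start with: [L → . a]
The dot precedes the terminal a, so nothing is added.

CLOSURE = { [L → . a] }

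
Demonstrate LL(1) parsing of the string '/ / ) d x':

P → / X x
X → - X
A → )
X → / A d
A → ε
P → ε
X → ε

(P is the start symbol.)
Stack is shown with the top on the left.

Stack      Input        Action
------------------------------
P $        / / ) d x $  output P → / X x
/ X x $    / / ) d x $  match '/'
X x $      / ) d x $    output X → / A d
/ A d x $  / ) d x $    match '/'
A d x $    ) d x $      output A → )
) d x $    ) d x $      match ')'
d x $      d x $        match 'd'
x $        x $          match 'x'
$          $            accept

The string is accepted.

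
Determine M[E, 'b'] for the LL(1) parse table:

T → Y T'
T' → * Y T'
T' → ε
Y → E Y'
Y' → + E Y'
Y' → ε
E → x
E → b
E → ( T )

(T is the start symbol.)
To find M[E, 'b'], we find productions for E where 'b' is in the predict set (PREDICT(N → α) = (FIRST(α) \ {ε}) ∪ (FOLLOW(N) if α ⇒* ε)).

E → x: PREDICT = { 'x' }
E → b: PREDICT = { 'b' }
  'b' is in predict set, so this production goes in M[E, 'b']
E → ( T ): PREDICT = { '(' }

M[E, 'b'] = E → b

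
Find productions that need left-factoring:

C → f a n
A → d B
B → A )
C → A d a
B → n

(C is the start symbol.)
Left-factoring is needed when two productions for the same non-terminal
share a common prefix on the right-hand side.

Productions for C:
  C → f a n
  C → A d a
Productions for B:
  B → A )
  B → n

No common prefixes found.

Answer: No, left-factoring is not needed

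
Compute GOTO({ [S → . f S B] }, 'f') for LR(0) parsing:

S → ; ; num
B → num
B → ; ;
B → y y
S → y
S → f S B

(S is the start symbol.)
{ [S → . ; ; num], [S → . f S B], [S → . y], [S → f . S B] }

GOTO(I, 'f') = CLOSURE({ [A → αX.β] : [A → α.Xβ] ∈ I, X = 'f' })

Items with dot before 'f', with the dot advanced:
  [S → . f S B] → [S → f . S B]
Closure of the advanced items:
  [S → f . S B] has the dot before S: add [S → . ; ; num], [S → . y], [S → . f S B]

GOTO = { [S → . ; ; num], [S → . f S B], [S → . y], [S → f . S B] }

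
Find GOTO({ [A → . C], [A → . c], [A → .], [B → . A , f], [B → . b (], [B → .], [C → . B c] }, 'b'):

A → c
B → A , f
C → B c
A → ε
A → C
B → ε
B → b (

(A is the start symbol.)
{ [B → b . (] }

GOTO(I, 'b') = CLOSURE({ [A → αX.β] : [A → α.Xβ] ∈ I, X = 'b' })

Items with dot before 'b', with the dot advanced:
  [B → . b (] → [B → b . (]
Closure adds nothing (no advanced item has the dot before a non-terminal).

GOTO = { [B → b . (] }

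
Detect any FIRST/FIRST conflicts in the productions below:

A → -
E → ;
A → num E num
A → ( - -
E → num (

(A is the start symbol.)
No FIRST/FIRST conflicts.

A FIRST/FIRST conflict occurs when two productions N → α and N → β for the same non-terminal have FIRST(α) ∩ FIRST(β) ≠ ∅ (with ε ∈ FIRST of a nullable right-hand side, so two nullable alternatives also conflict).

Productions for A:
  A → -: FIRST = { '-' }
  A → num E num: FIRST = { 'num' }
  A → ( - -: FIRST = { '(' }
Productions for E:
  E → ;: FIRST = { ';' }
  E → num (: FIRST = { 'num' }

All alternatives of each non-terminal have pairwise disjoint FIRST sets.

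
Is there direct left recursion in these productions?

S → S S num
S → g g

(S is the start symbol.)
Direct left recursion occurs when N → N α for some non-terminal N (the right-hand side begins with the left-hand side itself).

S → S S num: LEFT RECURSIVE (starts with S)
S → g g: starts with g

The grammar has direct left recursion on: S.

Answer: Yes, S is left-recursive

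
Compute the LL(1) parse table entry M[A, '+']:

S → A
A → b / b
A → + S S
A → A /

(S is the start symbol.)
To find M[A, '+'], we find productions for A where '+' is in the predict set (PREDICT(N → α) = (FIRST(α) \ {ε}) ∪ (FOLLOW(N) if α ⇒* ε)).

Relevant sets:
  FIRST(A) = { '+', 'b' }

A → b / b: PREDICT = { 'b' }
A → + S S: PREDICT = { '+' }
  '+' is in predict set, so this production goes in M[A, '+']
A → A /: PREDICT = { '+', 'b' }
  '+' is in predict set, so this production goes in M[A, '+']

M[A, '+'] = A → + S S, A → A /  (a multiply-defined cell — the grammar is not LL(1))

Answer: A → + S S, A → A /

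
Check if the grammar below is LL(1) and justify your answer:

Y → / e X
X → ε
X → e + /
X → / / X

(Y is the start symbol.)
A grammar is LL(1) if for each non-terminal N with multiple productions, the predict sets of those productions are pairwise disjoint, where PREDICT(N → α) = (FIRST(α) \ {ε}) ∪ (FOLLOW(N) if α ⇒* ε).

Relevant sets:
  FOLLOW(X) = { $ }

For X:
  PREDICT(X → ε) = { $ }
  PREDICT(X → e '+' '/') = { 'e' }
  PREDICT(X → '/' '/' X) = { '/' }
Y has a single production, so nothing to check there.

All predict sets are disjoint. The grammar IS LL(1).

Answer: Yes, the grammar is LL(1).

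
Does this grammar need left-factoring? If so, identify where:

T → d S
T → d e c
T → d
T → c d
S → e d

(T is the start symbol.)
Left-factoring is needed when two productions for the same non-terminal
share a common prefix on the right-hand side.

Productions for T:
  T → d S
  T → d e c
  T → d
  T → c d

Found common prefix 'd' in productions for T

Answer: Yes, T has productions with common prefix 'd'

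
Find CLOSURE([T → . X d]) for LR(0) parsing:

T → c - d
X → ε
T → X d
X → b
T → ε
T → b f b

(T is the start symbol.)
Start with: [T → . X d]
  [T → . X d] has the dot before X: add [X → .], [X → . b]
No further items can be added.

CLOSURE = { [T → . X d], [X → . b], [X → .] }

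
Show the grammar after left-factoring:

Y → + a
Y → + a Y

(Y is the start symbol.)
Y → + a Y'
Y' → ε
Y' → Y

Left-factoring transforms A → αβ₁ | αβ₂ into A → αA' and A' → β₁ | β₂
(α is the longest common prefix among the alternatives). Repeat until
no nonterminal has two alternatives with a common prefix.

Round 1: Y has alternatives sharing prefix '+ a'. Introduce Y': Y → + a Y'
  Add: Y' → ε
  Add: Y' → Y

No remaining common prefixes — done.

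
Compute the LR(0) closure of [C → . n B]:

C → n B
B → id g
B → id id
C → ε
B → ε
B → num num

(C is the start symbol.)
{ [C → . n B] }

Start with: [C → . n B]
The dot precedes the terminal n, so nothing is added.

CLOSURE = { [C → . n B] }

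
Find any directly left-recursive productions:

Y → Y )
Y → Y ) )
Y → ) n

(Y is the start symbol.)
Y → Y ): LEFT RECURSIVE (starts with Y)
Y → Y ) ): LEFT RECURSIVE (starts with Y)
Y → ) n: starts with ')'

The grammar has direct left recursion on: Y.

Answer: Yes, Y is left-recursive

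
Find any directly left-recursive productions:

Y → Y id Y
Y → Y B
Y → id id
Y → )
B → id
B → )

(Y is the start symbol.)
Direct left recursion occurs when N → N α for some non-terminal N (the right-hand side begins with the left-hand side itself).

Y → Y id Y: LEFT RECURSIVE (starts with Y)
Y → Y B: LEFT RECURSIVE (starts with Y)
Y → id id: starts with id
Y → ): starts with ')'
B → id: starts with id
B → ): starts with ')'

The grammar has direct left recursion on: Y.

Answer: Yes, Y is left-recursive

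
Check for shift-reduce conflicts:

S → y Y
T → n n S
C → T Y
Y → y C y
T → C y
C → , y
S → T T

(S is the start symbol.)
A shift-reduce conflict occurs when an LR(0) state has both:
  - a complete (reduce) item [A → α .] (dot at the end), and
  - a shift item [B → β . c γ] (dot before a terminal).

Augment with S' → S and build the canonical LR(0) collection (I0 = CLOSURE({[S' → . S]}), then GOTO on every symbol after a dot until no new states appear). It has 18 states:
  I0: { [C → . , y], [C → . T Y], [S → . T T], [S → . y Y], [S' → . S], [T → . C y], [T → . n n S] }  — shift
  I1: { [C → , . y] }  — shift
  I2: { [T → C . y] }  — shift
  I3: { [S' → S .] }  — accept
  I4: { [C → . , y], [C → . T Y], [C → T . Y], [S → T . T], [T → . C y], [T → . n n S], [Y → . y C y] }  — shift
  I5: { [T → n . n S] }  — shift
  I6: { [S → y . Y], [Y → . y C y] }  — shift
  I7: { [S → y Y .] }  — reduce
  I8: { [C → . , y], [C → . T Y], [T → . C y], [T → . n n S], [Y → y . C y] }  — shift
  I9: { [T → C . y], [Y → y C . y] }  — shift
  I10: { [C → T . Y], [Y → . y C y] }  — shift
  I11: { [C → T Y .] }  — reduce
  I12: { [T → C y .], [Y → y C y .] }  — 2 reduces
  I13: { [C → . , y], [C → . T Y], [S → . T T], [S → . y Y], [T → . C y], [T → . n n S], [T → n n . S] }  — shift
  I14: { [T → n n S .] }  — reduce
  I15: { [C → T . Y], [S → T T .], [Y → . y C y] }  — shift, reduce
  I16: { [T → C y .] }  — reduce
  I17: { [C → , y .] }  — reduce

I15 contains reduce item [S → T T .] and shift item [Y → . y C y] — shift-reduce conflict.

Answer: Yes — I15: [S → T T .] vs [Y → . y C y]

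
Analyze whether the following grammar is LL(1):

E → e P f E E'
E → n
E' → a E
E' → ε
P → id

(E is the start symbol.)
No. Predict set conflict for E': { 'a' }

A grammar is LL(1) if for each non-terminal N with multiple productions, the predict sets of those productions are pairwise disjoint, where PREDICT(N → α) = (FIRST(α) \ {ε}) ∪ (FOLLOW(N) if α ⇒* ε).

Relevant sets:
  FOLLOW(E') = { $, 'a' }

For E:
  PREDICT(E → e P f E E') = { 'e' }
  PREDICT(E → n) = { 'n' }
For E':
  PREDICT(E' → a E) = { 'a' }
  PREDICT(E' → ε) = { $, 'a' }
P has a single production, so nothing to check there.

Conflict found: Predict set conflict for E': { 'a' }
The grammar is NOT LL(1).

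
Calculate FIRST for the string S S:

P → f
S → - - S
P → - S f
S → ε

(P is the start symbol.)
{ '-', ε }

FIRST sets of the non-terminals involved (from the grammar, by fixed-point iteration):
  FIRST(S) = { '-', ε }

To compute FIRST(S S), process the symbols left to right:
Symbol S is a non-terminal. Add FIRST(S) \ {ε} = { '-' }
S is nullable (ε ∈ FIRST(S)), continue to the next symbol.
Symbol S is a non-terminal. Add FIRST(S) \ {ε} = { '-' }
S is nullable (ε ∈ FIRST(S)), continue to the next symbol.
All symbols are nullable, so ε is in the result.
FIRST(S S) = { '-', ε }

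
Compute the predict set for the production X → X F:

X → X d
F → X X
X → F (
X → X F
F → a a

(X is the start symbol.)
{ 'a' }

PREDICT(X → X F) = (FIRST(RHS) \ {ε}) ∪ (FOLLOW(X) if ε ∈ FIRST(RHS), i.e. RHS ⇒* ε)
FIRST(X) = { 'a' }
FIRST(X F) = { 'a' }
ε ∉ FIRST(X F), so FOLLOW(X) is not added.
PREDICT(X → X F) = { 'a' }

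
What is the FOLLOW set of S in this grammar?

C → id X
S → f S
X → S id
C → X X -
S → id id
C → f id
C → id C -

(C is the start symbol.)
{ 'id' }

To compute FOLLOW(S), find every occurrence of S on a right-hand side N → α S β: add FIRST(β) \ {ε}, and if β is empty or nullable also add FOLLOW(N). Iterate to a fixed point.

In S → f S: S is at the end; this adds FOLLOW(S) to itself — nothing new
In X → S id: S is followed by id, add FIRST(id) \ {ε} = { 'id' }

Taking the union: FOLLOW(S) = { 'id' }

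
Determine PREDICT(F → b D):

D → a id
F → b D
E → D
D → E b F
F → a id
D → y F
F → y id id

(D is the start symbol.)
{ 'b' }

PREDICT(F → b D) = (FIRST(RHS) \ {ε}) ∪ (FOLLOW(F) if ε ∈ FIRST(RHS), i.e. RHS ⇒* ε)
FIRST(b D) = { 'b' }
ε ∉ FIRST(b D), so FOLLOW(F) is not added.
PREDICT(F → b D) = { 'b' }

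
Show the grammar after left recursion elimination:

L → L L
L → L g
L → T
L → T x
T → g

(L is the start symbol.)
L is directly left-recursive. The standard transformation for
  A → A α₁ | ... | A α_m | β₁ | ... | β_n
is
  A  → β₁ A' | ... | β_n A'
  A' → α₁ A' | ... | α_m A' | ε

L → T becomes L → T L'
L → T x becomes L → T x L'
L → L L becomes L' → L L'
L → L g becomes L' → g L'
Add L' → ε

Productions for other non-terminals are unchanged:
  T → g

Resulting grammar:
L → T L'
L → T x L'
L' → L L'
L' → g L'
L' → ε
T → g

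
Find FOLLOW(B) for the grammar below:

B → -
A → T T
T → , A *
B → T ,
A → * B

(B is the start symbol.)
To compute FOLLOW(B), find every occurrence of B on a right-hand side N → α B β: add FIRST(β) \ {ε}, and if β is empty or nullable also add FOLLOW(N). Iterate to a fixed point.

B is the start symbol, so $ ∈ FOLLOW(B).
In A → * B: B is at the end, add FOLLOW(A)

The FOLLOW sets referred to above (computed the same way, to a fixed point):
  FOLLOW(A) = { '*' }

Taking the union: FOLLOW(B) = { $, '*' }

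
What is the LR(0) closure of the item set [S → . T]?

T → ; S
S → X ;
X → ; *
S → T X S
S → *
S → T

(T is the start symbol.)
To compute CLOSURE, for each item [A → α.Bβ] where B is a non-terminal, add [B → .γ] for all productions B → γ; repeat for the newly added items until nothing changes.

Start with: [S → . T]
  [S → . T] has the dot before T: add [T → . ; S]
No further items can be added.

CLOSURE = { [S → . T], [T → . ; S] }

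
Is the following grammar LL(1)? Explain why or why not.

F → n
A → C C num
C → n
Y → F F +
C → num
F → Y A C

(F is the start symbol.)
No. Predict set conflict for F: { 'n' }

A grammar is LL(1) if for each non-terminal N with multiple productions, the predict sets of those productions are pairwise disjoint, where PREDICT(N → α) = (FIRST(α) \ {ε}) ∪ (FOLLOW(N) if α ⇒* ε).

Relevant sets:
  FIRST(Y) = { 'n' }

For F:
  PREDICT(F → n) = { 'n' }
  PREDICT(F → Y A C) = { 'n' }
For C:
  PREDICT(C → n) = { 'n' }
  PREDICT(C → num) = { 'num' }
A, Y have a single production, so nothing to check there.

Conflict found: Predict set conflict for F: { 'n' }
The grammar is NOT LL(1).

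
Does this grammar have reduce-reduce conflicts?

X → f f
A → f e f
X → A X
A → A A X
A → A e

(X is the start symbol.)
Augment with X' → X and build the canonical LR(0) collection (I0 = CLOSURE({[X' → . X]}), then GOTO on every symbol after a dot until no new states appear). It has 11 states:
  I0: { [A → . A A X], [A → . A e], [A → . f e f], [X → . A X], [X → . f f], [X' → . X] }  — shift
  I1: { [A → . A A X], [A → . A e], [A → . f e f], [A → A . A X], [A → A . e], [X → . A X], [X → . f f], [X → A . X] }  — shift
  I2: { [X' → X .] }  — accept
  I3: { [A → f . e f], [X → f . f] }  — shift
  I4: { [A → f e . f] }  — shift
  I5: { [X → f f .] }  — reduce
  I6: { [A → f e f .] }  — reduce
  I7: { [A → . A A X], [A → . A e], [A → . f e f], [A → A . A X], [A → A . e], [A → A A . X], [X → . A X], [X → . f f], [X → A . X] }  — shift
  I8: { [X → A X .] }  — reduce
  I9: { [A → A e .] }  — reduce
  I10: { [A → A A X .], [X → A X .] }  — 2 reduces

I10 contains complete items [A → A A X .], [X → A X .] — reduce-reduce conflict.

Answer: Yes — I10: [A → A A X .] vs [X → A X .]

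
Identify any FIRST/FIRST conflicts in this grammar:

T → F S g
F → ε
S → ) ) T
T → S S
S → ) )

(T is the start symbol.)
A FIRST/FIRST conflict occurs when two productions N → α and N → β for the same non-terminal have FIRST(α) ∩ FIRST(β) ≠ ∅ (with ε ∈ FIRST of a nullable right-hand side, so two nullable alternatives also conflict).

FIRST sets of the non-terminals at (or reachable through a nullable prefix from) the front of some alternative:
  FIRST(F) = { ε }
  FIRST(S) = { ')' }

Productions for T:
  T → F S g: FIRST = { ')' }
  T → S S: FIRST = { ')' }
Productions for S:
  S → ) ) T: FIRST = { ')' }
  S → ) ): FIRST = { ')' }
F has only one production, so no FIRST/FIRST conflict is possible there.

Conflict for T: T → F S g and T → S S
  Overlap: { ')' }
Conflict for S: S → ) ) T and S → ) )
  Overlap: { ')' }

Answer: Yes. T → F S g / T → S S on { ')' }; S → ')' ')' T / S → ')' ')' on { ')' }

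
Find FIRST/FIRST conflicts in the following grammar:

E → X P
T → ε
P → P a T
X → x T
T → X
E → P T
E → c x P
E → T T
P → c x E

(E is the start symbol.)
Yes. E → X P / E → T T on { 'x' }; E → P T / E → c x P on { 'c' }; P → P a T / P → c x E on { 'c' }

FIRST sets of the non-terminals at (or reachable through a nullable prefix from) the front of some alternative:
  FIRST(X) = { 'x' }
  FIRST(P) = { 'c' }
  FIRST(T) = { 'x', ε }

Productions for E:
  E → X P: FIRST = { 'x' }
  E → P T: FIRST = { 'c' }
  E → c x P: FIRST = { 'c' }
  E → T T: FIRST = { 'x', ε }
Productions for T:
  T → ε: FIRST = { ε }
  T → X: FIRST = { 'x' }
Productions for P:
  P → P a T: FIRST = { 'c' }
  P → c x E: FIRST = { 'c' }
X has only one production, so no FIRST/FIRST conflict is possible there.

Conflict for E: E → X P and E → T T
  Overlap: { 'x' }
Conflict for E: E → P T and E → c x P
  Overlap: { 'c' }
Conflict for P: P → P a T and P → c x E
  Overlap: { 'c' }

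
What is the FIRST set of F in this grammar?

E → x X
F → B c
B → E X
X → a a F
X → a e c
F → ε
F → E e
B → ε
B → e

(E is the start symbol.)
{ 'c', 'e', 'x', ε }

FIRST sets of the other non-terminals involved (by the same procedure, iterated to a fixed point):
  FIRST(B) = { 'e', 'x', ε }
  FIRST(E) = { 'x' }

From F → B c:
  - B is a non-terminal: add FIRST(B) \ {ε} = { 'e', 'x' }
    B is nullable, so continue to the next symbol
  - c is a terminal: add 'c' and stop
From F → ε:
  - ε-production, so ε ∈ FIRST(F)
From F → E e:
  - E is a non-terminal: add FIRST(E) \ {ε} = { 'x' }
    E is not nullable, so stop

Collecting: FIRST(F) = { 'c', 'e', 'x', ε }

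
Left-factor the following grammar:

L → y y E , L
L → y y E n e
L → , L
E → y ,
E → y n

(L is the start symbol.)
L → y y E L'
L' → , L
L' → n e
L → , L
E → y E'
E' → ,
E' → n

Left-factoring transforms A → αβ₁ | αβ₂ into A → αA' and A' → β₁ | β₂
(α is the longest common prefix among the alternatives). Repeat until
no nonterminal has two alternatives with a common prefix.

Round 1: L has alternatives sharing prefix 'y y E'. Introduce L': L → y y E L'
  Add: L' → , L
  Add: L' → n e

Round 2: E has alternatives sharing prefix 'y'. Introduce E': E → y E'
  Add: E' → ,
  Add: E' → n

No remaining common prefixes — done.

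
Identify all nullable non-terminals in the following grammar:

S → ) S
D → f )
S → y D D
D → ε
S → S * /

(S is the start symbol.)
A non-terminal is nullable if it can derive ε (the empty string): either it has an ε-production, or it has a production whose right-hand side consists entirely of nullable non-terminals.

ε-productions: D → ε
So D is immediately nullable.
No further non-terminal can be added: every production for the remaining non-terminals contains a terminal or a non-nullable non-terminal.
Nullable = { 'D' }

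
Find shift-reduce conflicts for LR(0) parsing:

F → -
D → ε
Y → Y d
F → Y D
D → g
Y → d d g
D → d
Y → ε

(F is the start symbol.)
A shift-reduce conflict occurs when an LR(0) state has both:
  - a complete (reduce) item [A → α .] (dot at the end), and
  - a shift item [B → β . c γ] (dot before a terminal).

Augment with F' → F and build the canonical LR(0) collection (I0 = CLOSURE({[F' → . F]}), then GOTO on every symbol after a dot until no new states appear). It has 10 states:
  I0: { [F → . -], [F → . Y D], [F' → . F], [Y → . Y d], [Y → . d d g], [Y → .] }  — shift, reduce
  I1: { [F → - .] }  — reduce
  I2: { [F' → F .] }  — accept
  I3: { [D → . d], [D → . g], [D → .], [F → Y . D], [Y → Y . d] }  — shift, reduce
  I4: { [Y → d . d g] }  — shift
  I5: { [Y → d d . g] }  — shift
  I6: { [Y → d d g .] }  — reduce
  I7: { [F → Y D .] }  — reduce
  I8: { [D → d .], [Y → Y d .] }  — 2 reduces
  I9: { [D → g .] }  — reduce

I0 contains reduce item [Y → .] and shift items [F → . -], [Y → . d d g] — shift-reduce conflict.
I3 contains reduce item [D → .] and shift items [D → . d], [D → . g], [Y → Y . d] — shift-reduce conflict.

Answer: Yes — I0: [Y → .] vs [F → . -]; I3: [D → .] vs [D → . d]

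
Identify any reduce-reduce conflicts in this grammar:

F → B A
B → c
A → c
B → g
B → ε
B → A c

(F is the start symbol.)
Yes — I4: [A → c .] vs [B → c .]

Augment with F' → F and build the canonical LR(0) collection (I0 = CLOSURE({[F' → . F]}), then GOTO on every symbol after a dot until no new states appear). It has 9 states:
  I0: { [A → . c], [B → . A c], [B → . c], [B → . g], [B → .], [F → . B A], [F' → . F] }  — shift, reduce
  I1: { [B → A . c] }  — shift
  I2: { [A → . c], [F → B . A] }  — shift
  I3: { [F' → F .] }  — accept
  I4: { [A → c .], [B → c .] }  — 2 reduces
  I5: { [B → g .] }  — reduce
  I6: { [F → B A .] }  — reduce
  I7: { [A → c .] }  — reduce
  I8: { [B → A c .] }  — reduce

I4 contains complete items [A → c .], [B → c .] — reduce-reduce conflict.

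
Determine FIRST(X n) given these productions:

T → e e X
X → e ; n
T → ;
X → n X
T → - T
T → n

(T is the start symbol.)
FIRST sets of the non-terminals involved (from the grammar, by fixed-point iteration):
  FIRST(X) = { 'e', 'n' }

To compute FIRST(X n), process the symbols left to right:
Symbol X is a non-terminal. Add FIRST(X) \ {ε} = { 'e', 'n' }
X is not nullable (ε ∉ FIRST(X)), so stop here.
FIRST(X n) = { 'e', 'n' }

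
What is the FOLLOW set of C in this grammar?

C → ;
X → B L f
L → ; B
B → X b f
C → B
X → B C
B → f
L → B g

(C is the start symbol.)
To compute FOLLOW(C), find every occurrence of C on a right-hand side N → α C β: add FIRST(β) \ {ε}, and if β is empty or nullable also add FOLLOW(N). Iterate to a fixed point.

C is the start symbol, so $ ∈ FOLLOW(C).
In X → B C: C is at the end, add FOLLOW(X)

The FOLLOW sets referred to above (computed the same way, to a fixed point):
  FOLLOW(X) = { 'b' }

Taking the union: FOLLOW(C) = { $, 'b' }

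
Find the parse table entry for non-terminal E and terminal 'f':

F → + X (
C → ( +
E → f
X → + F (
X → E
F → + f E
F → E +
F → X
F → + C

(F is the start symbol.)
E → f

To find M[E, 'f'], we find productions for E where 'f' is in the predict set (PREDICT(N → α) = (FIRST(α) \ {ε}) ∪ (FOLLOW(N) if α ⇒* ε)).

E → f: PREDICT = { 'f' }
  'f' is in predict set, so this production goes in M[E, 'f']

M[E, 'f'] = E → f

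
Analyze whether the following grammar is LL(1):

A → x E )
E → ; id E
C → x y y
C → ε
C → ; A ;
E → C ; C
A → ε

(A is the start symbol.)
A grammar is LL(1) if for each non-terminal N with multiple productions, the predict sets of those productions are pairwise disjoint, where PREDICT(N → α) = (FIRST(α) \ {ε}) ∪ (FOLLOW(N) if α ⇒* ε).

Relevant sets:
  FIRST(C) = { ';', 'x', ε }
  FOLLOW(A) = { $, ';' }
  FOLLOW(C) = { ')', ';' }

For A:
  PREDICT(A → x E ')') = { 'x' }
  PREDICT(A → ε) = { $, ';' }
For E:
  PREDICT(E → ';' id E) = { ';' }
  PREDICT(E → C ';' C) = { ';', 'x' }
For C:
  PREDICT(C → x y y) = { 'x' }
  PREDICT(C → ε) = { ')', ';' }
  PREDICT(C → ';' A ';') = { ';' }

Conflict found: Predict set conflict for E: { ';' }
The grammar is NOT LL(1).

Answer: No. Predict set conflict for E: { ';' }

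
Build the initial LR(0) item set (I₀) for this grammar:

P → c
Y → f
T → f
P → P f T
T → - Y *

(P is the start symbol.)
{ [P → . P f T], [P → . c], [P' → . P] }

First, augment the grammar with P' → P
I₀ = CLOSURE({ [P' → . P] }):
  [P' → . P] has the dot before P: add [P → . c], [P → . P f T]
No further items can be added.

I₀ = { [P → . P f T], [P → . c], [P' → . P] }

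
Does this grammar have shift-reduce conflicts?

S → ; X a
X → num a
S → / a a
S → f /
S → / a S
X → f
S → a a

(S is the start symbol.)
Yes — I15: [S → / a a .] vs [S → a . a]

A shift-reduce conflict occurs when an LR(0) state has both:
  - a complete (reduce) item [A → α .] (dot at the end), and
  - a shift item [B → β . c γ] (dot before a terminal).

Augment with S' → S and build the canonical LR(0) collection (I0 = CLOSURE({[S' → . S]}), then GOTO on every symbol after a dot until no new states appear). It has 16 states:
  I0: { [S → . / a S], [S → . / a a], [S → . ; X a], [S → . a a], [S → . f /], [S' → . S] }  — shift
  I1: { [S → / . a S], [S → / . a a] }  — shift
  I2: { [S → ; . X a], [X → . f], [X → . num a] }  — shift
  I3: { [S' → S .] }  — accept
  I4: { [S → a . a] }  — shift
  I5: { [S → f . /] }  — shift
  I6: { [S → f / .] }  — reduce
  I7: { [S → a a .] }  — reduce
  I8: { [S → ; X . a] }  — shift
  I9: { [X → f .] }  — reduce
  I10: { [X → num . a] }  — shift
  I11: { [X → num a .] }  — reduce
  I12: { [S → ; X a .] }  — reduce
  I13: { [S → . / a S], [S → . / a a], [S → . ; X a], [S → . a a], [S → . f /], [S → / a . S], [S → / a . a] }  — shift
  I14: { [S → / a S .] }  — reduce
  I15: { [S → / a a .], [S → a . a] }  — shift, reduce

I15 contains reduce item [S → / a a .] and shift item [S → a . a] — shift-reduce conflict.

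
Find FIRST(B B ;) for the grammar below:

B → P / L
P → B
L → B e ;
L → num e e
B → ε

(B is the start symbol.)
FIRST sets of the non-terminals involved (from the grammar, by fixed-point iteration):
  FIRST(B) = { '/', ε }

To compute FIRST(B B ;), process the symbols left to right:
Symbol B is a non-terminal. Add FIRST(B) \ {ε} = { '/' }
B is nullable (ε ∈ FIRST(B)), continue to the next symbol.
Symbol B is a non-terminal. Add FIRST(B) \ {ε} = { '/' }
B is nullable (ε ∈ FIRST(B)), continue to the next symbol.
Symbol ; is a terminal. Add ';' and stop.
FIRST(B B ;) = { '/', ';' }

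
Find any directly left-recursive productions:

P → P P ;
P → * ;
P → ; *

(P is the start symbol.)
P → P P ;: LEFT RECURSIVE (starts with P)
P → * ;: starts with '*'
P → ; *: starts with ';'

The grammar has direct left recursion on: P.

Answer: Yes, P is left-recursive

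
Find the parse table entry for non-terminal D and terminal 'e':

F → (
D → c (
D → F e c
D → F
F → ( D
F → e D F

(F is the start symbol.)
To find M[D, 'e'], we find productions for D where 'e' is in the predict set (PREDICT(N → α) = (FIRST(α) \ {ε}) ∪ (FOLLOW(N) if α ⇒* ε)).

Relevant sets:
  FIRST(F) = { '(', 'e' }

D → c (: PREDICT = { 'c' }
D → F e c: PREDICT = { '(', 'e' }
  'e' is in predict set, so this production goes in M[D, 'e']
D → F: PREDICT = { '(', 'e' }
  'e' is in predict set, so this production goes in M[D, 'e']

M[D, 'e'] = D → F e c, D → F  (a multiply-defined cell — the grammar is not LL(1))

Answer: D → F e c, D → F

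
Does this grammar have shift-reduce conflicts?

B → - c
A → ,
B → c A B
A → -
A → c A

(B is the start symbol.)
No shift-reduce conflicts

Augment with B' → B and build the canonical LR(0) collection (I0 = CLOSURE({[B' → . B]}), then GOTO on every symbol after a dot until no new states appear). It has 11 states:
  I0: { [B → . - c], [B → . c A B], [B' → . B] }  — shift
  I1: { [B → - . c] }  — shift
  I2: { [B' → B .] }  — accept
  I3: { [A → . ,], [A → . -], [A → . c A], [B → c . A B] }  — shift
  I4: { [A → , .] }  — reduce
  I5: { [A → - .] }  — reduce
  I6: { [B → . - c], [B → . c A B], [B → c A . B] }  — shift
  I7: { [A → . ,], [A → . -], [A → . c A], [A → c . A] }  — shift
  I8: { [A → c A .] }  — reduce
  I9: { [B → c A B .] }  — reduce
  I10: { [B → - c .] }  — reduce

No state contains both a complete item and a shift item.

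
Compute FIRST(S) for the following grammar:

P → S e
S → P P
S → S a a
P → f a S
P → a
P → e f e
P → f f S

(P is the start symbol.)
To compute FIRST(S), examine every production with S on the left-hand side, reading each right-hand side left to right until a non-nullable symbol is reached.

FIRST sets of the other non-terminals involved (by the same procedure, iterated to a fixed point):
  FIRST(P) = { 'a', 'e', 'f' }

From S → P P:
  - P is a non-terminal: add FIRST(P) \ {ε} = { 'a', 'e', 'f' }
    P is not nullable, so stop
From S → S a a:
  - S is the symbol being defined: contributes nothing new
    S is not nullable, so stop

Collecting: FIRST(S) = { 'a', 'e', 'f' }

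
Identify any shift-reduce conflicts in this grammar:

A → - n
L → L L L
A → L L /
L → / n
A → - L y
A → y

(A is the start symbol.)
A shift-reduce conflict occurs when an LR(0) state has both:
  - a complete (reduce) item [A → α .] (dot at the end), and
  - a shift item [B → β . c γ] (dot before a terminal).

Augment with A' → A and build the canonical LR(0) collection (I0 = CLOSURE({[A' → . A]}), then GOTO on every symbol after a dot until no new states appear). It has 14 states:
  I0: { [A → . - L y], [A → . - n], [A → . L L /], [A → . y], [A' → . A], [L → . / n], [L → . L L L] }  — shift
  I1: { [A → - . L y], [A → - . n], [L → . / n], [L → . L L L] }  — shift
  I2: { [L → / . n] }  — shift
  I3: { [A' → A .] }  — accept
  I4: { [A → L . L /], [L → . / n], [L → . L L L], [L → L . L L] }  — shift
  I5: { [A → y .] }  — reduce
  I6: { [A → L L . /], [L → . / n], [L → . L L L], [L → L . L L], [L → L L . L] }  — shift
  I7: { [A → L L / .], [L → / . n] }  — shift, reduce
  I8: { [L → . / n], [L → . L L L], [L → L . L L], [L → L L . L], [L → L L L .] }  — shift, reduce
  I9: { [L → / n .] }  — reduce
  I10: { [A → - L . y], [L → . / n], [L → . L L L], [L → L . L L] }  — shift
  I11: { [A → - n .] }  — reduce
  I12: { [L → . / n], [L → . L L L], [L → L . L L], [L → L L . L] }  — shift
  I13: { [A → - L y .] }  — reduce

I7 contains reduce item [A → L L / .] and shift item [L → / . n] — shift-reduce conflict.
I8 contains reduce item [L → L L L .] and shift item [L → . / n] — shift-reduce conflict.

Answer: Yes — I7: [A → L L / .] vs [L → / . n]; I8: [L → L L L .] vs [L → . / n]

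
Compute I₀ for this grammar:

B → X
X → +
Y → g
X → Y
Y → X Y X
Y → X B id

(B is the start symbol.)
{ [B → . X], [B' → . B], [X → . +], [X → . Y], [Y → . X B id], [Y → . X Y X], [Y → . g] }

First, augment the grammar with B' → B
I₀ = CLOSURE({ [B' → . B] }):
  [B' → . B] has the dot before B: add [B → . X]
  [B → . X] has the dot before X: add [X → . +], [X → . Y]
  [X → . Y] has the dot before Y: add [Y → . g], [Y → . X Y X], [Y → . X B id]
No further items can be added.

I₀ = { [B → . X], [B' → . B], [X → . +], [X → . Y], [Y → . X B id], [Y → . X Y X], [Y → . g] }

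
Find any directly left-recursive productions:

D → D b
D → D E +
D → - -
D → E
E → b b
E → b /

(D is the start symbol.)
Yes, D is left-recursive

Direct left recursion occurs when N → N α for some non-terminal N (the right-hand side begins with the left-hand side itself).

D → D b: LEFT RECURSIVE (starts with D)
D → D E +: LEFT RECURSIVE (starts with D)
D → - -: starts with '-'
D → E: starts with E
E → b b: starts with b
E → b /: starts with b

The grammar has direct left recursion on: D.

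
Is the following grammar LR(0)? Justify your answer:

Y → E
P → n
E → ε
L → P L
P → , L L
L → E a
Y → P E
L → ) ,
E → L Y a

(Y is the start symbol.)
No. Shift-reduce conflict between [E → .] and [L → . ) ,]

A grammar is LR(0) if no state in the canonical LR(0) collection has:
  - both a shift item (dot before a terminal) and a complete item (shift-reduce conflict), or
  - two or more complete items (reduce-reduce conflict; the accept item [Y' → Y .] counts as a complete item here).

Augment with Y' → Y and build the canonical LR(0) collection (I0 = CLOSURE({[Y' → . Y]}), then GOTO on every symbol after a dot until no new states appear). It has 18 states:
  I0: { [E → . L Y a], [E → .], [L → . ) ,], [L → . E a], [L → . P L], [P → . , L L], [P → . n], [Y → . E], [Y → . P E], [Y' → . Y] }  — shift, reduce
  I1: { [L → ) . ,] }  — shift
  I2: { [E → . L Y a], [E → .], [L → . ) ,], [L → . E a], [L → . P L], [P → , . L L], [P → . , L L], [P → . n] }  — shift, reduce
  I3: { [L → E . a], [Y → E .] }  — shift, reduce
  I4: { [E → . L Y a], [E → .], [E → L . Y a], [L → . ) ,], [L → . E a], [L → . P L], [P → . , L L], [P → . n], [Y → . E], [Y → . P E] }  — shift, reduce
  I5: { [E → . L Y a], [E → .], [L → . ) ,], [L → . E a], [L → . P L], [L → P . L], [P → . , L L], [P → . n], [Y → P . E] }  — shift, reduce
  I6: { [Y' → Y .] }  — accept
  I7: { [P → n .] }  — reduce
  I8: { [L → E . a], [Y → P E .] }  — shift, reduce
  I9: { [E → . L Y a], [E → .], [E → L . Y a], [L → . ) ,], [L → . E a], [L → . P L], [L → P L .], [P → . , L L], [P → . n], [Y → . E], [Y → . P E] }  — shift, 2 reduces
  I10: { [E → . L Y a], [E → .], [L → . ) ,], [L → . E a], [L → . P L], [L → P . L], [P → . , L L], [P → . n] }  — shift, reduce
  I11: { [L → E . a] }  — shift
  I12: { [L → E a .] }  — reduce
  I13: { [E → L Y . a] }  — shift
  I14: { [E → L Y a .] }  — reduce
  I15: { [E → . L Y a], [E → .], [E → L . Y a], [L → . ) ,], [L → . E a], [L → . P L], [P → , L . L], [P → . , L L], [P → . n], [Y → . E], [Y → . P E] }  — shift, reduce
  I16: { [E → . L Y a], [E → .], [E → L . Y a], [L → . ) ,], [L → . E a], [L → . P L], [P → , L L .], [P → . , L L], [P → . n], [Y → . E], [Y → . P E] }  — shift, 2 reduces
  I17: { [L → ) , .] }  — reduce

Conflict in state I0:
  Shift-reduce conflict between [E → .] and [L → . ) ,]
So the grammar is NOT LR(0).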